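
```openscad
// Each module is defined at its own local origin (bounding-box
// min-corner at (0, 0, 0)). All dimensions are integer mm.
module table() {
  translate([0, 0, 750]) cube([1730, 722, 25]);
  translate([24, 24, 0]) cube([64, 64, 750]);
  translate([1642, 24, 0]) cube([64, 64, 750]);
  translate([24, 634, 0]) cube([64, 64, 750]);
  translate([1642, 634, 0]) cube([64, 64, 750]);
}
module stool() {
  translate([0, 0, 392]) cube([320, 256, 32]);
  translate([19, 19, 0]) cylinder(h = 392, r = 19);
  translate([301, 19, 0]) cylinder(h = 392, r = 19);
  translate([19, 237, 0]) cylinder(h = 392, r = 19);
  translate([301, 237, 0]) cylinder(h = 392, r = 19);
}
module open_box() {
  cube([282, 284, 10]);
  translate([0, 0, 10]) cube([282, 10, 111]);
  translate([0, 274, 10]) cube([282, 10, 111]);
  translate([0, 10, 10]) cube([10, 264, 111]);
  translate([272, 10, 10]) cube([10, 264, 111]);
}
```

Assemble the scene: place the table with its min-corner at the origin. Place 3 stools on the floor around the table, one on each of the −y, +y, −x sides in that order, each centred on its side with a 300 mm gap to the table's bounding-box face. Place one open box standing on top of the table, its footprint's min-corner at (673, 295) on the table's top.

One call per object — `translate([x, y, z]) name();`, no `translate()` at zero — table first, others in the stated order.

table();
translate([705, -556, 0]) stool();
translate([705, 1022, 0]) stool();
translate([-620, 233, 0]) stool();
translate([673, 295, 775]) open_box();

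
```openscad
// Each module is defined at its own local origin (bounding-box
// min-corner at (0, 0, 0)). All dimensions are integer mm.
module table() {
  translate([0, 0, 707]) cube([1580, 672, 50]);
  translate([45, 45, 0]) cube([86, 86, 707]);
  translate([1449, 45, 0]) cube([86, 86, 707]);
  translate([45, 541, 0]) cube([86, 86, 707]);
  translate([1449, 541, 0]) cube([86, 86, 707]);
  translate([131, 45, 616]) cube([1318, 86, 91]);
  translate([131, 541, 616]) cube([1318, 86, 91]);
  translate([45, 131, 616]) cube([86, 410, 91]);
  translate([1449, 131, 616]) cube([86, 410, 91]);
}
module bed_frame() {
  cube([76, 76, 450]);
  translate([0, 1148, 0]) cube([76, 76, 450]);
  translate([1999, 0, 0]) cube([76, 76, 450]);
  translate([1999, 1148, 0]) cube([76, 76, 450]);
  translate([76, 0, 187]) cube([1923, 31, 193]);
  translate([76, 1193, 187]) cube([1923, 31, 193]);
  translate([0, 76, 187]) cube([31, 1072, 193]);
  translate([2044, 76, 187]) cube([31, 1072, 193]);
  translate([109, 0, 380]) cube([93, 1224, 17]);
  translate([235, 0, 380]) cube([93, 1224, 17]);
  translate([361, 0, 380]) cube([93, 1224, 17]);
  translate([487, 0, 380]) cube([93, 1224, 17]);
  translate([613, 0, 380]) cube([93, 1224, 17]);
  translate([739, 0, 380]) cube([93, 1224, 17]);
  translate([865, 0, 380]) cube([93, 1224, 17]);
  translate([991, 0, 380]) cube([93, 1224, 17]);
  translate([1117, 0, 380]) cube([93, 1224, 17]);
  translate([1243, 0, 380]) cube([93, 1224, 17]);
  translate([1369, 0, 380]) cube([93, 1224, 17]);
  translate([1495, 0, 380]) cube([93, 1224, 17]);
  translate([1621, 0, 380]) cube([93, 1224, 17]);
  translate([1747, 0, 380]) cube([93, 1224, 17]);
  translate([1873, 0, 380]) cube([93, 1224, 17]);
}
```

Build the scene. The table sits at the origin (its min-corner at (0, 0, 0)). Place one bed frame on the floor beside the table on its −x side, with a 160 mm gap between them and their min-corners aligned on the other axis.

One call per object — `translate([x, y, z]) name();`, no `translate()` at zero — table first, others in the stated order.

table();
translate([-2235, 0, 0]) bed_frame();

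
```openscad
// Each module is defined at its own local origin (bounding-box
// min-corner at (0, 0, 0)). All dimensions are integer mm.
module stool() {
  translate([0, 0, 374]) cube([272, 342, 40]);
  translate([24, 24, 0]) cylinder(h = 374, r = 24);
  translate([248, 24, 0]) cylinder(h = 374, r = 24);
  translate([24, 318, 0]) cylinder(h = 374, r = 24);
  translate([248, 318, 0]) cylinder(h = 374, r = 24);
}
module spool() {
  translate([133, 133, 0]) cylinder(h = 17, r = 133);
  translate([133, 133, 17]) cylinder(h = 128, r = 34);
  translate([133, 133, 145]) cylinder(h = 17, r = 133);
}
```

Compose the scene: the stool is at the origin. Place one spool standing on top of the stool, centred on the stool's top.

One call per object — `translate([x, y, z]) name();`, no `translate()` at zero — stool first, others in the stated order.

stool();
translate([3, 38, 414]) spool();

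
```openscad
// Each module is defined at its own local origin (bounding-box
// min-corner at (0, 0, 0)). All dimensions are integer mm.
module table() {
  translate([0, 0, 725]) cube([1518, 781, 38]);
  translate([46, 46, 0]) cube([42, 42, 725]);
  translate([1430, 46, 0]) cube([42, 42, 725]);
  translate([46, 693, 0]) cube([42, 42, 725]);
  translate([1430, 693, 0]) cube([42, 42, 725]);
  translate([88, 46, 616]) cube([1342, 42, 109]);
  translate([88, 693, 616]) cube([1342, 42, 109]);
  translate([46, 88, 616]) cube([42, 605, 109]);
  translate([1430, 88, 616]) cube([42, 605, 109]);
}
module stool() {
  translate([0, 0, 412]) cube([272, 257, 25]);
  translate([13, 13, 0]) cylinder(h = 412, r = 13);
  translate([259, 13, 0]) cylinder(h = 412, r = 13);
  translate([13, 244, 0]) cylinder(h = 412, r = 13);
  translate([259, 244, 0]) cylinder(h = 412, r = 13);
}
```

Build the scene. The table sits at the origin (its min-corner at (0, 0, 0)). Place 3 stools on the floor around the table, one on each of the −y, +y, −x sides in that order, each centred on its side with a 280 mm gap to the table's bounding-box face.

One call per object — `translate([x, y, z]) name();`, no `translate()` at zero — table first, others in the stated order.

table();
translate([623, -537, 0]) stool();
translate([623, 1061, 0]) stool();
translate([-552, 262, 0]) stool();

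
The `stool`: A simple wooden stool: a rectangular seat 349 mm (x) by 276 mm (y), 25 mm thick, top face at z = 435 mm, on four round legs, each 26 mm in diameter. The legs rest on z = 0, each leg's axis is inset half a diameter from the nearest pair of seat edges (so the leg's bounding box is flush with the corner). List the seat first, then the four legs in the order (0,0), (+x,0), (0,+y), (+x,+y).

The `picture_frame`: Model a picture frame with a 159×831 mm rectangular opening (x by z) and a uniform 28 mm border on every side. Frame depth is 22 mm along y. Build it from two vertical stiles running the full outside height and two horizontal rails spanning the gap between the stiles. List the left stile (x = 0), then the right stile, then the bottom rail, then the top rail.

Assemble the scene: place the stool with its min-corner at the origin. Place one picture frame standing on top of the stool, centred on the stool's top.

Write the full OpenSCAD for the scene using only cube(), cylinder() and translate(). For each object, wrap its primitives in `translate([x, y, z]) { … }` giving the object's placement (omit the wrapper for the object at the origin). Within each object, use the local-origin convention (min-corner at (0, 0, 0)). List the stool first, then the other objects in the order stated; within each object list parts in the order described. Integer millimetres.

translate([0, 0, 410]) cube([349, 276, 25]);
translate([13, 13, 0]) cylinder(h = 410, r = 13);
translate([336, 13, 0]) cylinder(h = 410, r = 13);
translate([13, 263, 0]) cylinder(h = 410, r = 13);
translate([336, 263, 0]) cylinder(h = 410, r = 13);
translate([67, 127, 435]) {
  cube([28, 22, 887]);
  translate([187, 0, 0]) cube([28, 22, 887]);
  translate([28, 0, 0]) cube([159, 22, 28]);
  translate([28, 0, 859]) cube([159, 22, 28]);
}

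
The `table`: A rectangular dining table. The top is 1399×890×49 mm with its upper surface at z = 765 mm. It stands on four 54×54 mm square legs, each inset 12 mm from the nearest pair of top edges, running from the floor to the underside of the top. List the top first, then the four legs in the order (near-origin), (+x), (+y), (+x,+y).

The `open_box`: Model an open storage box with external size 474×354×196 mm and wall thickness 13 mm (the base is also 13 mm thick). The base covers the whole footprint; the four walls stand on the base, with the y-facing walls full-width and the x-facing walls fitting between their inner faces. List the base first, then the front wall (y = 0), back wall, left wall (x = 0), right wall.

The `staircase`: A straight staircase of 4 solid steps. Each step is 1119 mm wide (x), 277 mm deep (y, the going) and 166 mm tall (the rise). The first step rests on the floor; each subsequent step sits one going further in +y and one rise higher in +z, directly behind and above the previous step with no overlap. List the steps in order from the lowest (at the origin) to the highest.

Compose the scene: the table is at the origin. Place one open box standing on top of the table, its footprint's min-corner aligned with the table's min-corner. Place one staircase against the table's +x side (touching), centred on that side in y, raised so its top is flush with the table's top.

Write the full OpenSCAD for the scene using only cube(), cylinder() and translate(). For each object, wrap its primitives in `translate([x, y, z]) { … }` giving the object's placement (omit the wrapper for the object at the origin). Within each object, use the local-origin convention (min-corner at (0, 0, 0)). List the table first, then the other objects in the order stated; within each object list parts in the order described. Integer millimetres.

translate([0, 0, 716]) cube([1399, 890, 49]);
translate([12, 12, 0]) cube([54, 54, 716]);
translate([1333, 12, 0]) cube([54, 54, 716]);
translate([12, 824, 0]) cube([54, 54, 716]);
translate([1333, 824, 0]) cube([54, 54, 716]);
translate([0, 0, 765]) {
  cube([474, 354, 13]);
  translate([0, 0, 13]) cube([474, 13, 183]);
  translate([0, 341, 13]) cube([474, 13, 183]);
  translate([0, 13, 13]) cube([13, 328, 183]);
  translate([461, 13, 13]) cube([13, 328, 183]);
}
translate([1399, -109, 101]) {
  cube([1119, 277, 166]);
  translate([0, 277, 166]) cube([1119, 277, 166]);
  translate([0, 554, 332]) cube([1119, 277, 166]);
  translate([0, 831, 498]) cube([1119, 277, 166]);
}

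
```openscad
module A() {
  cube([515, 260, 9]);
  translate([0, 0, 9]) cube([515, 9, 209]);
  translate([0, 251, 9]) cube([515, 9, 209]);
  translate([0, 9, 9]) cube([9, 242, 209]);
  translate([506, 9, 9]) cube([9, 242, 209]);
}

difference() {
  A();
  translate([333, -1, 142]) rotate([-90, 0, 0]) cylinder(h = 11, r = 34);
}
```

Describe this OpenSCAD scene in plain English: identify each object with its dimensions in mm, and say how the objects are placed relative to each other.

A is an open storage box with external size 515×260×218 mm and wall thickness 9 mm (the base is also 9 mm thick). The base covers the whole footprint; the four walls stand on the base, with the y-facing walls full-width and the x-facing walls fitting between their inner faces.

The open box has a circular hole of radius 34 mm through its front wall, centred at (x = 333, z = 142).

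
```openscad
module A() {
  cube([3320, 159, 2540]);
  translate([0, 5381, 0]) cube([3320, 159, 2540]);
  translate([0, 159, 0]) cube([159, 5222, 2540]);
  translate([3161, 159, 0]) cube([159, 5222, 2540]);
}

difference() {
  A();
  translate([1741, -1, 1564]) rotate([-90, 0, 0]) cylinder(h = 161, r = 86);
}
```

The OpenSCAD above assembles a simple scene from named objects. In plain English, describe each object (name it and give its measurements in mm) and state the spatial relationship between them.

A is a box-shaped house frame (walls only): outside footprint 3320×5540 mm, wall height 2540 mm, wall thickness 159 mm. The two y-facing walls run the full x-width; the two x-facing walls fit between the inner faces of the y-facing walls.

The house frame has a circular hole of radius 86 mm through its front wall, centred at (x = 1741, z = 1564).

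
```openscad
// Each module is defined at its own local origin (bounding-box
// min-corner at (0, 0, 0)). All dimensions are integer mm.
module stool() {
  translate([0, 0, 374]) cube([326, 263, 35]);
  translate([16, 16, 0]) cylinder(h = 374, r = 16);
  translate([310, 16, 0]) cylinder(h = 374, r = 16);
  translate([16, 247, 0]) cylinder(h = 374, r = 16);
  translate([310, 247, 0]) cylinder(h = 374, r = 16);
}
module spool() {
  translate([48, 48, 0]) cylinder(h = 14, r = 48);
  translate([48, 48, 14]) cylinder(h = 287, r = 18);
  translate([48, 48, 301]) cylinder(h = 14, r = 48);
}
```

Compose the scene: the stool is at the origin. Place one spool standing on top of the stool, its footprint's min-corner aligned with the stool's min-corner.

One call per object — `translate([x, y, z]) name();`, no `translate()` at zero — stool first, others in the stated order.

stool();
translate([0, 0, 409]) spool();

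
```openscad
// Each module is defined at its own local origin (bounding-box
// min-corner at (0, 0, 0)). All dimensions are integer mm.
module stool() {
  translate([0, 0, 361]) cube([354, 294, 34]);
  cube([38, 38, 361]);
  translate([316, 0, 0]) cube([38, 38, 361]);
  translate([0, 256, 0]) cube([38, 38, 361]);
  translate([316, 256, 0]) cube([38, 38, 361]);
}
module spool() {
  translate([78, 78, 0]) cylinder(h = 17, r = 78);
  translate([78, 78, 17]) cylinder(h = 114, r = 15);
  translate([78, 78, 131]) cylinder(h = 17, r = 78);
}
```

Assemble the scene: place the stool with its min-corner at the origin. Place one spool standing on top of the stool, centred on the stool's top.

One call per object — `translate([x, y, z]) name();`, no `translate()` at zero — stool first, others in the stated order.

stool();
translate([99, 69, 395]) spool();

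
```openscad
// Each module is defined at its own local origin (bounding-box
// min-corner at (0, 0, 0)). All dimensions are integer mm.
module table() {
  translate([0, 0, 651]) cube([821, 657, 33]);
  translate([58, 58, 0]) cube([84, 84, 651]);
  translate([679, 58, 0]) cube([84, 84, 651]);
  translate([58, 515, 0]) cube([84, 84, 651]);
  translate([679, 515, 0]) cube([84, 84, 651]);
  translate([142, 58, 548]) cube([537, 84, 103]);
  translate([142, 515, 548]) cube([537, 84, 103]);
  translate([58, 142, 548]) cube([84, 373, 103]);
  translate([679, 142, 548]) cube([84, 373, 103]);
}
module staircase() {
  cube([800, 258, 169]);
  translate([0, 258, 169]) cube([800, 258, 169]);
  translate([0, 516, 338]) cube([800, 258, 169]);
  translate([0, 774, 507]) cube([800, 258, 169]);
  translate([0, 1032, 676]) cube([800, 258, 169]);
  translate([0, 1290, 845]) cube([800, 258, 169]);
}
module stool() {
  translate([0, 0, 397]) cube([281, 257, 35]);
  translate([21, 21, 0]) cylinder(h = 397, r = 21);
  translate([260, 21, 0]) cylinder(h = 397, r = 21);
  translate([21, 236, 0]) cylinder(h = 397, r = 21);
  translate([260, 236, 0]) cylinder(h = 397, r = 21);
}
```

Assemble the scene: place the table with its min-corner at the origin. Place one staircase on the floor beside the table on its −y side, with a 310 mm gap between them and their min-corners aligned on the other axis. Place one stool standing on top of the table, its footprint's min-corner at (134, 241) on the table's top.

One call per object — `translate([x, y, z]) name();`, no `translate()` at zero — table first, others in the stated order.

table();
translate([0, -1858, 0]) staircase();
translate([134, 241, 684]) stool();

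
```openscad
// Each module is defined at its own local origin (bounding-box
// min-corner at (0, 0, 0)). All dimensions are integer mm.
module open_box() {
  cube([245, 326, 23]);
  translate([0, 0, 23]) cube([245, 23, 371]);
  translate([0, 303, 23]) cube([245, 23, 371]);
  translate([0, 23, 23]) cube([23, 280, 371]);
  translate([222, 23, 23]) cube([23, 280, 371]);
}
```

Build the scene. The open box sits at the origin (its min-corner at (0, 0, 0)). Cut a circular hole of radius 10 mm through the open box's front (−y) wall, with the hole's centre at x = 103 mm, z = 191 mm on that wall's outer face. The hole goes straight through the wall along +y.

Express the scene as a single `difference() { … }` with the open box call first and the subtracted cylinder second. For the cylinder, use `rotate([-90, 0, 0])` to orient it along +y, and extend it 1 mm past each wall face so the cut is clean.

difference() {
  open_box();
  translate([103, -1, 191]) rotate([-90, 0, 0]) cylinder(h = 25, r = 10);
}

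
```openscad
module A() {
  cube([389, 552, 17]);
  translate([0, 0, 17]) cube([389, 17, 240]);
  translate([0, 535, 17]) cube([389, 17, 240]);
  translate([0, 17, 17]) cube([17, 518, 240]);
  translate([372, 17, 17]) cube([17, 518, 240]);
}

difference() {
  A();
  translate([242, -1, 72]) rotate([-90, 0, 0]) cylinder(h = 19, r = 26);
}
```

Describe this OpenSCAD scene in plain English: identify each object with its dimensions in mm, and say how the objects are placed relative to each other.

A is an open-topped rectangular box: outside dimensions 389×552×257 mm, with a uniform wall and base thickness of 17 mm. The base is a full 389×552 slab on the floor; four walls sit on top of the base. The front and back walls (the −y and +y sides) span the full width; the two side walls fit between them.

The open box has a circular hole of radius 26 mm through its front wall, centred at (x = 242, z = 72).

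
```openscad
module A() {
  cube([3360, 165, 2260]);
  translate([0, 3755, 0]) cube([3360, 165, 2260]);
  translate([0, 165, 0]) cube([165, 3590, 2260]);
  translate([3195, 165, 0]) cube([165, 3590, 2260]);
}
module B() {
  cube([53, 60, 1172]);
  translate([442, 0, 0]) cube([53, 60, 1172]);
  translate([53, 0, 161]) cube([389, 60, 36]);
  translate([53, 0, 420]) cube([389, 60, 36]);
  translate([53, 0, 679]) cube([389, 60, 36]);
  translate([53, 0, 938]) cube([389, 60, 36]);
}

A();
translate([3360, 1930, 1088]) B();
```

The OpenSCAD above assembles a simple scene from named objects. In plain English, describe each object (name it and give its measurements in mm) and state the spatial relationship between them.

A is a box-shaped house frame (walls only): outside footprint 3360×3920 mm, wall height 2260 mm, wall thickness 165 mm. The two y-facing walls run the full x-width; the two x-facing walls fit between the inner faces of the y-facing walls.

B is a wooden ladder with two side rails of 53×60 mm section and 1172 mm height, set 495 mm apart overall. Between them run 4 rectangular rungs (60 mm deep, 36 mm thick), front faces flush with the rails' −y face. The bottom of the first rung is 161 mm above the floor and each subsequent rung is 259 mm higher than the one below.

The ladder is beside the house frame with their tops flush at z = 2260.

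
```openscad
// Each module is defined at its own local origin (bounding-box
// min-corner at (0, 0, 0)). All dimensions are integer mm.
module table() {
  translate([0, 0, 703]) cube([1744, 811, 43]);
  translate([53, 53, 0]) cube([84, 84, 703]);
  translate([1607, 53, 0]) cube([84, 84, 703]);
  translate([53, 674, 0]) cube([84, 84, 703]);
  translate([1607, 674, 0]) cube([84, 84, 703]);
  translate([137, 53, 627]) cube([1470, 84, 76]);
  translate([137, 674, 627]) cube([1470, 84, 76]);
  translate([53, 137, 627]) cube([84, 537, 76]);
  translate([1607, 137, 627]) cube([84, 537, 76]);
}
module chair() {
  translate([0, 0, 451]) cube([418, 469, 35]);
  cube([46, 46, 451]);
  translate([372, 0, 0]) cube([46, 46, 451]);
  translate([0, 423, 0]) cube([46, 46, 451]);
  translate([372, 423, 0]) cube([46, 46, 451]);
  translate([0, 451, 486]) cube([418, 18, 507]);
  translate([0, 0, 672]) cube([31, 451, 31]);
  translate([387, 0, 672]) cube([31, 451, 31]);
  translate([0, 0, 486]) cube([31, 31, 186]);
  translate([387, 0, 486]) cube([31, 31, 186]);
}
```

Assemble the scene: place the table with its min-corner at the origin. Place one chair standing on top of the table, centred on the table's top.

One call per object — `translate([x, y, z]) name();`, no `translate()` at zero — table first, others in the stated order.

table();
translate([663, 171, 746]) chair();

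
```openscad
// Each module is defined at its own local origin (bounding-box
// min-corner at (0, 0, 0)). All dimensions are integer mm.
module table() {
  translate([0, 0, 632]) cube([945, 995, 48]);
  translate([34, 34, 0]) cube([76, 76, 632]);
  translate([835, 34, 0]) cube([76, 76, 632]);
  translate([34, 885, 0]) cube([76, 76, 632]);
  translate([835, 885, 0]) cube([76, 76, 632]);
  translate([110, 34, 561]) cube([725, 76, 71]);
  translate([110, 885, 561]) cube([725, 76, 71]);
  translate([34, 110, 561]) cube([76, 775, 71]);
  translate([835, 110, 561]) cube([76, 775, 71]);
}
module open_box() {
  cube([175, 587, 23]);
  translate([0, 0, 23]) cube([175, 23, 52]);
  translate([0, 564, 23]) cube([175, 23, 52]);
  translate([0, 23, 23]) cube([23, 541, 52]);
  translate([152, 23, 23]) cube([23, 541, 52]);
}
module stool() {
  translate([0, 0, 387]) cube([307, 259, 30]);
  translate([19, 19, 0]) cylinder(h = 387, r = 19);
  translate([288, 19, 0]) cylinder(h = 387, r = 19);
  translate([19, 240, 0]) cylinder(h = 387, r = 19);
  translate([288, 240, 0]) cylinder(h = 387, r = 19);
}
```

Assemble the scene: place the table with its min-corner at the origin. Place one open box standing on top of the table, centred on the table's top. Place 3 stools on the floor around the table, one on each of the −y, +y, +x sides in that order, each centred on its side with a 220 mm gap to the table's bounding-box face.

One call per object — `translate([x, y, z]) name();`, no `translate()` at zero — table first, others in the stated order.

table();
translate([385, 204, 680]) open_box();
translate([319, -479, 0]) stool();
translate([319, 1215, 0]) stool();
translate([1165, 368, 0]) stool();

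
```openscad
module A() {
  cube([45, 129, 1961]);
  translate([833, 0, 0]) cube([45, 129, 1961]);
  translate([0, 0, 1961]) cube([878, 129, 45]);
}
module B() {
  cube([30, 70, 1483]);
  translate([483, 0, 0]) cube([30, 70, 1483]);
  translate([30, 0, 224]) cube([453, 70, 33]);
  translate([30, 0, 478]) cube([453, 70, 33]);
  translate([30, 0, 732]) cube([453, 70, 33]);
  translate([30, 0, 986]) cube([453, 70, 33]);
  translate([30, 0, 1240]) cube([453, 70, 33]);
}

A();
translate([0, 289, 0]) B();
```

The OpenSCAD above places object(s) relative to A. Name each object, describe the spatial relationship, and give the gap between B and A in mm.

The ladder's nearest face is 160 mm from the door frame's +y face.

A is a door frame. B is a ladder. The ladder is on the floor beside the door frame on its +y side. The gap between the ladder and the door frame is 160 mm.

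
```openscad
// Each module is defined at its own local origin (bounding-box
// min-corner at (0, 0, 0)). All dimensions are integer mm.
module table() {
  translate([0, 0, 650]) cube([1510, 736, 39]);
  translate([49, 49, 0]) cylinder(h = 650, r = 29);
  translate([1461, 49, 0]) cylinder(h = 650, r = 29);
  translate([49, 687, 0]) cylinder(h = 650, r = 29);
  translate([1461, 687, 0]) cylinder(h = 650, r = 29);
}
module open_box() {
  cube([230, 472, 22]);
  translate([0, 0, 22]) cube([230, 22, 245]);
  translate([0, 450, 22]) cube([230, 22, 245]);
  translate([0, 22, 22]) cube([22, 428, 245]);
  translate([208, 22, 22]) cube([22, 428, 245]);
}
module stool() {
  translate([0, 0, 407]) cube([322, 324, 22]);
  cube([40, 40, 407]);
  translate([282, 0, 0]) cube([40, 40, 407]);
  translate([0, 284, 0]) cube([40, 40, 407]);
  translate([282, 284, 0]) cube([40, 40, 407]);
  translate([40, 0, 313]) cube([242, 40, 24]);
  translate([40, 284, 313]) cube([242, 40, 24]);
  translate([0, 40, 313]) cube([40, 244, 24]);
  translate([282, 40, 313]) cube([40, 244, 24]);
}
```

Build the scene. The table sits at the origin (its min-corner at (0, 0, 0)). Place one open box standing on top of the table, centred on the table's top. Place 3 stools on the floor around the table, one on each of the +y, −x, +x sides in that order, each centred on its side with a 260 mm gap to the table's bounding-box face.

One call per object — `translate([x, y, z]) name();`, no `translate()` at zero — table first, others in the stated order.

table();
translate([640, 132, 689]) open_box();
translate([594, 996, 0]) stool();
translate([-582, 206, 0]) stool();
translate([1770, 206, 0]) stool();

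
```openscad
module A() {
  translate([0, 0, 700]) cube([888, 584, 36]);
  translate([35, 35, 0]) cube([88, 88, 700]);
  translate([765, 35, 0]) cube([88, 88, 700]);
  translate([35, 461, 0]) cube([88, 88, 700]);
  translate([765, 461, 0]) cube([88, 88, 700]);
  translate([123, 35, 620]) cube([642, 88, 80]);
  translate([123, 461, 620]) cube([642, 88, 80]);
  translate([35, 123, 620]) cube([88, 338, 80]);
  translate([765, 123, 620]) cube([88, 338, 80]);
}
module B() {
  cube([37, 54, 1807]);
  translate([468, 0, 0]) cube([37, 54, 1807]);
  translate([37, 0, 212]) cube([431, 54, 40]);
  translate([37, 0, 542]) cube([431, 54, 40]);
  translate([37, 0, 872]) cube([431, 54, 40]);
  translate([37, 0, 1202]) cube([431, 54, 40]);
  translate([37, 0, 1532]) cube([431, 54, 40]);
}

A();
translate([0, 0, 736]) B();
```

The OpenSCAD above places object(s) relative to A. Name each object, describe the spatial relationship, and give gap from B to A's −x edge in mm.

The ladder's min-x is at 0; the table's min-x is 0; gap = 0 mm.

A is a table. B is a ladder. The ladder is on top of the table. The gap from the ladder to the table's −x edge is 0 mm.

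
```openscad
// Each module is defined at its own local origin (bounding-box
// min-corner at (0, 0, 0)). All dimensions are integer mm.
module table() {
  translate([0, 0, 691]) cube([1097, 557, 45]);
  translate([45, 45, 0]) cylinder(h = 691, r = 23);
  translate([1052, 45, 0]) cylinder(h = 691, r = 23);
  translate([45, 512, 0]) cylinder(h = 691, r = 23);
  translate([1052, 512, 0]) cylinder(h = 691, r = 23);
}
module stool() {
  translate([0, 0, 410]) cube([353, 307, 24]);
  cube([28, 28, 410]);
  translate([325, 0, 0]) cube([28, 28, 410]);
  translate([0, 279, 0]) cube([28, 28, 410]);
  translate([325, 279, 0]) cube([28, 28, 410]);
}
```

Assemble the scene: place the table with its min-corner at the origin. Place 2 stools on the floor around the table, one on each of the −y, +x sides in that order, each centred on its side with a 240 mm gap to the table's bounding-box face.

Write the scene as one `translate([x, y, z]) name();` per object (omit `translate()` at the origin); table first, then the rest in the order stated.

table();
translate([372, -547, 0]) stool();
translate([1337, 125, 0]) stool();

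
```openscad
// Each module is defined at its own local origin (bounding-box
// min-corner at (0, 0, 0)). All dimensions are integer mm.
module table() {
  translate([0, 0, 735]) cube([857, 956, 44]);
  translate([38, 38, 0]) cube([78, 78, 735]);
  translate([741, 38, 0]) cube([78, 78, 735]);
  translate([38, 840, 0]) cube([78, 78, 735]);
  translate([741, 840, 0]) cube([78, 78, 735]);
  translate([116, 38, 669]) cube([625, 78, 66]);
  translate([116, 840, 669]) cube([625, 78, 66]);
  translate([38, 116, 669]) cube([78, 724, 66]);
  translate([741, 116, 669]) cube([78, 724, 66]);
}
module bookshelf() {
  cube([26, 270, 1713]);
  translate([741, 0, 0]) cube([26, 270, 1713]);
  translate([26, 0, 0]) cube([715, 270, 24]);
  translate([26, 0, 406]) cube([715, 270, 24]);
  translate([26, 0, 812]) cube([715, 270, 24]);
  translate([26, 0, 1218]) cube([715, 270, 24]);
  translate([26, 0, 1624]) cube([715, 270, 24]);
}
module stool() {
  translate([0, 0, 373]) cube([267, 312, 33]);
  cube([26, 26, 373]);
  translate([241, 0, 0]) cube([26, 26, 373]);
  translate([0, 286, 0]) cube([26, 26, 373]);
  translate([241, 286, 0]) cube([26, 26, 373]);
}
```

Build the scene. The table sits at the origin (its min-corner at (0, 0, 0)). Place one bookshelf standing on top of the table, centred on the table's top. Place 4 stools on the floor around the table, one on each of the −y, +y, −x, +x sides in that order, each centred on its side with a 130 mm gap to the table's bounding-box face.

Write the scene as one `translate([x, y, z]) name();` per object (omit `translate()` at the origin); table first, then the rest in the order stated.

table();
translate([45, 343, 779]) bookshelf();
translate([295, -442, 0]) stool();
translate([295, 1086, 0]) stool();
translate([-397, 322, 0]) stool();
translate([987, 322, 0]) stool();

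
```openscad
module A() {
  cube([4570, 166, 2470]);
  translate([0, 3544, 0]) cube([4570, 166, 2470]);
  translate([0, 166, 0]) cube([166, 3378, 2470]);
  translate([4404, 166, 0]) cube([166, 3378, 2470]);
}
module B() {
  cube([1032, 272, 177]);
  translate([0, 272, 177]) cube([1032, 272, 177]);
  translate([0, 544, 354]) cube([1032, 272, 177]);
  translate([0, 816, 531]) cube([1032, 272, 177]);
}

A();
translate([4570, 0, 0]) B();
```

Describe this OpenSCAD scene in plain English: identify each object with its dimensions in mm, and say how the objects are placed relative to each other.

A is a box-shaped house frame (walls only): outside footprint 4570×3710 mm, wall height 2470 mm, wall thickness 166 mm. The two y-facing walls run the full x-width; the two x-facing walls fit between the inner faces of the y-facing walls.

B is a run of 4 identical solid stair steps. Each tread is 1032×272 mm and each step block is 177 mm high. Step 1 rests on the floor; step k is offset from step 1 by (k−1)×272 mm in y and (k−1)×177 mm in z.

The staircase is against the house frame's +x side, with their −y faces flush.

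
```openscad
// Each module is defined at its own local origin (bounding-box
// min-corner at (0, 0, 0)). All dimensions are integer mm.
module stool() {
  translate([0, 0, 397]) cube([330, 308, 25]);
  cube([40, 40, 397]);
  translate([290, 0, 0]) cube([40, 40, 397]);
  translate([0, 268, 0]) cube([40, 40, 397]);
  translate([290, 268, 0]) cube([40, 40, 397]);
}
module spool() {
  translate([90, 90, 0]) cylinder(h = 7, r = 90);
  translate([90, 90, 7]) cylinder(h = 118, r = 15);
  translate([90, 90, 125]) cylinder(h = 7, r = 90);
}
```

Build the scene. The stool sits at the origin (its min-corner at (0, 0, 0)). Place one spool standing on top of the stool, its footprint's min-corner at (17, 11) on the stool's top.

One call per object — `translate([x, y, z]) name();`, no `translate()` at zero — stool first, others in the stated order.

stool();
translate([17, 11, 422]) spool();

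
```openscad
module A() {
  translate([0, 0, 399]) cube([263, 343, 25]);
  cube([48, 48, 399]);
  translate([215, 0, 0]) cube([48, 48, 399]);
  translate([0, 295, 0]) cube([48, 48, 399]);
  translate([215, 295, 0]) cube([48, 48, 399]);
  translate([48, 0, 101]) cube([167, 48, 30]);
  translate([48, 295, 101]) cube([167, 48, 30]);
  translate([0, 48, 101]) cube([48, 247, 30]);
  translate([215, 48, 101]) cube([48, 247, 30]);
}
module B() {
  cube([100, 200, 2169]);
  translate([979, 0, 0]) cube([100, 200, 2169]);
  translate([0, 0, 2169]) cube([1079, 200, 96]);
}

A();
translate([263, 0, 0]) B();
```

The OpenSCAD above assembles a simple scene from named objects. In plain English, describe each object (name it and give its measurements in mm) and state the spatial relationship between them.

A is a four-legged stool. The seat is 263×343 mm, 25 mm thick, top at z = 424 mm. It stands on four square legs, each 48×48 mm in cross-section, from z = 0 to the seat underside, each flush with a corner of the seat. Four stretchers, 48 mm wide and 30 mm tall, connect adjacent legs with their undersides at z = 101 mm, each running between the inner faces of the legs it joins and aligned with the legs' outer faces on the other axis.

B is a door frame. The clear opening is 879 mm wide and 2169 mm high. Two 100 mm wide jambs, 200 mm deep, stand either side of the opening from the floor to the top of the opening. A 96 mm thick head sits across the top of both jambs, spanning the full outside width of the frame.

The door frame is against the stool's +x side, with their −y faces flush.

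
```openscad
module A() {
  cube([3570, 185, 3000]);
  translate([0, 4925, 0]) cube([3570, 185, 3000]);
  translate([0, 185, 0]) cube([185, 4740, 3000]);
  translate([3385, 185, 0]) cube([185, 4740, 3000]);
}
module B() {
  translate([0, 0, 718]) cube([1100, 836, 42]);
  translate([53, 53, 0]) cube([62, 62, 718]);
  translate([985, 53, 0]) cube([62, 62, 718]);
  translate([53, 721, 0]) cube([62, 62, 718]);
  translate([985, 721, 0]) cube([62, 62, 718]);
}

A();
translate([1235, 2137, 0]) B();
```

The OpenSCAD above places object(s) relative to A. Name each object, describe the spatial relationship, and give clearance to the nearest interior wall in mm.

A is a house frame. B is a table. The table sits inside the house frame, centred. The clearance to the nearest interior wall is 1050 mm.

Clearances: x = 1050, y = 1952; minimum 1050 mm.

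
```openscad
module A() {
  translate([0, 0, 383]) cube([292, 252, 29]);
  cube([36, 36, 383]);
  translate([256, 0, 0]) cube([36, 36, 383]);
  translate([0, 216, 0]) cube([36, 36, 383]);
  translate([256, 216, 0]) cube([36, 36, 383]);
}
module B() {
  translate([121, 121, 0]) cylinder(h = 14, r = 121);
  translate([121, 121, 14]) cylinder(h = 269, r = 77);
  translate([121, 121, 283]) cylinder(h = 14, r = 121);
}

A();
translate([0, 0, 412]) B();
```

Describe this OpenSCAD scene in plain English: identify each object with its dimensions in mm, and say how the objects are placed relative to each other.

A is a four-legged stool. The seat is 292×252 mm, 29 mm thick, top at z = 412 mm. It stands on four square legs, each 36×36 mm in cross-section, from z = 0 to the seat underside, each flush with a corner of the seat.

B is a spool: two coaxial disc flanges of radius 121 mm and thickness 14 mm, joined by a core cylinder of radius 77 mm and height 269 mm. The lower flange rests on z = 0 and the three cylinders share a vertical axis.

The spool is on top of the stool.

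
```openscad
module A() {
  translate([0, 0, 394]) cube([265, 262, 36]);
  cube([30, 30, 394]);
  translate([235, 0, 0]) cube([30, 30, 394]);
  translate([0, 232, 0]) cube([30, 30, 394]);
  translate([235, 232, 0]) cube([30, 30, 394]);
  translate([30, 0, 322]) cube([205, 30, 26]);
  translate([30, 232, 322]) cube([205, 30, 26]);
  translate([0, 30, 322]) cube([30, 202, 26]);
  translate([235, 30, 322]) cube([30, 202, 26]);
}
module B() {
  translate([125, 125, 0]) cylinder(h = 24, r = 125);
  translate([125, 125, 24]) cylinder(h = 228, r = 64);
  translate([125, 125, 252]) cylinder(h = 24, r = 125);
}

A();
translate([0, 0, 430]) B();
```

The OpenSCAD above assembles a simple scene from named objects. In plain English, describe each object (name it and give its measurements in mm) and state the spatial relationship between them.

A is a four-legged stool. The seat is 265×262 mm, 36 mm thick, top at z = 430 mm. It stands on four square legs, each 30×30 mm in cross-section, from z = 0 to the seat underside, each flush with a corner of the seat. Four stretchers, 30 mm wide and 26 mm tall, connect adjacent legs with their undersides at z = 322 mm, each running between the inner faces of the legs it joins and aligned with the legs' outer faces on the other axis.

B is a spool: two coaxial disc flanges of radius 125 mm and thickness 24 mm, joined by a core cylinder of radius 64 mm and height 228 mm. The lower flange rests on z = 0 and the three cylinders share a vertical axis.

The spool is on top of the stool.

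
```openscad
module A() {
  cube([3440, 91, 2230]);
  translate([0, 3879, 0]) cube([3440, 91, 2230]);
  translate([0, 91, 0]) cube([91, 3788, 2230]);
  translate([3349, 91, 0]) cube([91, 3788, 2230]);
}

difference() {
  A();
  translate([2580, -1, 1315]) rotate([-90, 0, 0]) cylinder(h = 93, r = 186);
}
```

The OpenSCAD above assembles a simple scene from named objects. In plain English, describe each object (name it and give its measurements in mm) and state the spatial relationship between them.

A is a box-shaped house frame (walls only): outside footprint 3440×3970 mm, wall height 2230 mm, wall thickness 91 mm. The two y-facing walls run the full x-width; the two x-facing walls fit between the inner faces of the y-facing walls.

The house frame has a circular hole of radius 186 mm through its front wall, centred at (x = 2580, z = 1315).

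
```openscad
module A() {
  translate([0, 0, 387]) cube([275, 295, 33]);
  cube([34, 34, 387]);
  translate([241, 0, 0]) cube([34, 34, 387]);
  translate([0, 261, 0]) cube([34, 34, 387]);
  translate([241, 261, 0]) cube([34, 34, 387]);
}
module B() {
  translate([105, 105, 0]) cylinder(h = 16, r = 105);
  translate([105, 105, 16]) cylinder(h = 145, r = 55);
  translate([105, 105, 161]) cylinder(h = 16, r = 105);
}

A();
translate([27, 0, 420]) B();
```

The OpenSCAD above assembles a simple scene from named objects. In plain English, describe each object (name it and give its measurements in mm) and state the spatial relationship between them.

A is a four-legged stool. The seat is 275×295 mm, 33 mm thick, top at z = 420 mm. It stands on four square legs, each 34×34 mm in cross-section, from z = 0 to the seat underside, each flush with a corner of the seat.

B is a spool: two coaxial disc flanges of radius 105 mm and thickness 16 mm, joined by a core cylinder of radius 55 mm and height 145 mm. The lower flange rests on z = 0 and the three cylinders share a vertical axis.

The spool is on top of the stool.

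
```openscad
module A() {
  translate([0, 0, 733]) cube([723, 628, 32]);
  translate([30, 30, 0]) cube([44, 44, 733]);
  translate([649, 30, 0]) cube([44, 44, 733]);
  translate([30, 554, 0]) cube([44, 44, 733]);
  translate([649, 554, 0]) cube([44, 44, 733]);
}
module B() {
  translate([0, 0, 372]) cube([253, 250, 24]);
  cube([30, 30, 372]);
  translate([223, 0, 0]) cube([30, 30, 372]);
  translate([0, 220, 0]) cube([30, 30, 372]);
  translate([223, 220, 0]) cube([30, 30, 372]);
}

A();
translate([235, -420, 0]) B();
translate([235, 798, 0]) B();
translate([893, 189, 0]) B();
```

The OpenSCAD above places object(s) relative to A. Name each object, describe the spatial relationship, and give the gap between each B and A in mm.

A is a table. B is a stool. Three stools sit around the table at the −y, +y, +x sides. The gap between each stool and the table is 170 mm.

Each stool's nearest face is 170 mm from the table's bounding box.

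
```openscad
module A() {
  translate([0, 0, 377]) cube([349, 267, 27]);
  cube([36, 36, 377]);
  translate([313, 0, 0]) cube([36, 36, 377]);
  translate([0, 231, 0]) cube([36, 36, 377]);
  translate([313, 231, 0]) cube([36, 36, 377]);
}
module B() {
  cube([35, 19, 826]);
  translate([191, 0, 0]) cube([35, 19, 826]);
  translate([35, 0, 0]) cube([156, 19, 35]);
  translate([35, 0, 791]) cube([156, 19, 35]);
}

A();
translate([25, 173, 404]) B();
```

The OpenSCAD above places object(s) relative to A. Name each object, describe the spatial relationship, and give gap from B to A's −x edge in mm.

A is a stool. B is a picture frame. The picture frame is on top of the stool. The gap from the picture frame to the stool's −x edge is 25 mm.

The picture frame's min-x is at 25; the stool's min-x is 0; gap = 25 mm.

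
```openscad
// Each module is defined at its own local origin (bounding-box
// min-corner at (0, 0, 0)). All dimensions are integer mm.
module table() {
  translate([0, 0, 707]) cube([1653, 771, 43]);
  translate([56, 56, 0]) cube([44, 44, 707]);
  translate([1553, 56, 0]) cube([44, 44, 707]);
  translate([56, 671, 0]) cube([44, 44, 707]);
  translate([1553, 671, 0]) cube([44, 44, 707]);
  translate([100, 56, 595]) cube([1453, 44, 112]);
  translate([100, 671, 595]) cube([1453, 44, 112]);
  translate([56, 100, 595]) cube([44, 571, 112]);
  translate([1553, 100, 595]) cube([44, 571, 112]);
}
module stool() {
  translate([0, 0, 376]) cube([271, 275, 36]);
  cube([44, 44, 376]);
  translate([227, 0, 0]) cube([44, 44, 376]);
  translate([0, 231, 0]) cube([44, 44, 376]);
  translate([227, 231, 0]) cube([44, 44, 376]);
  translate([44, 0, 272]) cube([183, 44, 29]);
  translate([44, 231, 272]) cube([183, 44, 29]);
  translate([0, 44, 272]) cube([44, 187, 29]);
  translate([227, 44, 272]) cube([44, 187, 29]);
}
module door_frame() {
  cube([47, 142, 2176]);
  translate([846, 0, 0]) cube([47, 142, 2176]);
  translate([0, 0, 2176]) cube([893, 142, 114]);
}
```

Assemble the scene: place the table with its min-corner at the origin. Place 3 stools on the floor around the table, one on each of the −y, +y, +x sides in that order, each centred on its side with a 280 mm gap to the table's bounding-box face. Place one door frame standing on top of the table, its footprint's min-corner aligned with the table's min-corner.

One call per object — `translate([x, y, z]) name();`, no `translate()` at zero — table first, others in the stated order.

table();
translate([691, -555, 0]) stool();
translate([691, 1051, 0]) stool();
translate([1933, 248, 0]) stool();
translate([0, 0, 750]) door_frame();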